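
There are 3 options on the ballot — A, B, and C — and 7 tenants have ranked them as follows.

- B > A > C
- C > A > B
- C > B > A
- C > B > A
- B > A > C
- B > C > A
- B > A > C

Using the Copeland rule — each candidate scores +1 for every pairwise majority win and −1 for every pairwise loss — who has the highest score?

Pairwise results:
  A vs B: B wins 6–1.
  A vs C: C wins 4–3.
  B vs C: B wins 4–3.
Copeland scores (wins − losses):
  A: 0 − 2 = -2
  B: 2 − 0 = 2
  C: 1 − 1 = 0
B has the best Copeland score.

B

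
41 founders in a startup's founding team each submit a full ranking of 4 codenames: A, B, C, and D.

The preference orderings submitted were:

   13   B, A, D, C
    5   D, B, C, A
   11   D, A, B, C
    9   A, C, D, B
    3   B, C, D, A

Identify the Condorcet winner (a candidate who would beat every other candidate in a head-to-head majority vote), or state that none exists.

Head-to-head results (41 voters total):
A vs B: B wins 21–20.
A vs C: A wins 33–8.
A vs D: A wins 22–19.
B vs C: B wins 32–9.
B vs D: D wins 25–16.
C vs D: D wins 29–12.
No candidate beats all others: A beats D beats B beats A, a majority cycle.

No Condorcet winner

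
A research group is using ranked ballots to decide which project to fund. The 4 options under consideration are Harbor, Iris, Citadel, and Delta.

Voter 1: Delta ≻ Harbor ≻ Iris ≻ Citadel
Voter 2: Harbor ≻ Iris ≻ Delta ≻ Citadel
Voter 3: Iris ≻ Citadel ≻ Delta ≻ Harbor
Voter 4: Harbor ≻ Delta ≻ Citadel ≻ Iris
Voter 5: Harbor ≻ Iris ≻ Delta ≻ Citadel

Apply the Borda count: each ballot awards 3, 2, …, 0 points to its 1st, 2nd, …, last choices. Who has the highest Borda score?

Harbor

Borda scores:
  Harbor: 2 + 3 + 0 + 3 + 3 = 11
  Iris: 1 + 2 + 3 + 0 + 2 = 8
  Citadel: 0 + 0 + 2 + 1 + 0 = 3
  Delta: 3 + 1 + 1 + 2 + 1 = 8
Harbor has the highest total.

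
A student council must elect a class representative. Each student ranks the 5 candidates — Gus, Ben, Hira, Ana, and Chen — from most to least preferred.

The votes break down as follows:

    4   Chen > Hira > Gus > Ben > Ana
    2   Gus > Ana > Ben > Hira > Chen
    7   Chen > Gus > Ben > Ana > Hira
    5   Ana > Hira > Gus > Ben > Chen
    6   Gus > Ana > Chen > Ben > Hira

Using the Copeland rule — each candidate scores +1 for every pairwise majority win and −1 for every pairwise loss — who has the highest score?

Pairwise results:
  Gus vs Ben: Gus wins 24–0.
  Gus vs Hira: Gus wins 15–9.
  Gus vs Ana: Gus wins 19–5.
  Gus vs Chen: Gus wins 13–11.
  Ben vs Hira: Ben wins 15–9.
  Ben vs Ana: Ana wins 13–11.
  Ben vs Chen: Chen wins 17–7.
  Hira vs Ana: Ana wins 20–4.
  Hira vs Chen: Chen wins 17–7.
  Ana vs Chen: Ana wins 13–11.
Copeland scores (wins − losses):
  Gus: 4 − 0 = 4
  Ben: 1 − 3 = -2
  Hira: 0 − 4 = -4
  Ana: 3 − 1 = 2
  Chen: 2 − 2 = 0
Gus has the best Copeland score.

Gus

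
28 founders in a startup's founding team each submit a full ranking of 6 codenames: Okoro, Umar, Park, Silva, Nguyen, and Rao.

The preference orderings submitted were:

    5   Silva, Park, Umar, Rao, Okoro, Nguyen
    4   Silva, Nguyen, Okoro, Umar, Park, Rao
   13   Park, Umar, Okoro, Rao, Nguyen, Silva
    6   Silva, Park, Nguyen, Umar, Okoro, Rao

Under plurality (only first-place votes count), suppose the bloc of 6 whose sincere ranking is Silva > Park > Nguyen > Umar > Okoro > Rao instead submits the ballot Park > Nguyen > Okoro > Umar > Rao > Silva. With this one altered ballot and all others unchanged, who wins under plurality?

First-place totals with the altered ballot: Okoro 0, Umar 0, Park 19, Silva 9, Nguyen 0, Rao 0.
The switch changes the winner from Silva to Park.

Park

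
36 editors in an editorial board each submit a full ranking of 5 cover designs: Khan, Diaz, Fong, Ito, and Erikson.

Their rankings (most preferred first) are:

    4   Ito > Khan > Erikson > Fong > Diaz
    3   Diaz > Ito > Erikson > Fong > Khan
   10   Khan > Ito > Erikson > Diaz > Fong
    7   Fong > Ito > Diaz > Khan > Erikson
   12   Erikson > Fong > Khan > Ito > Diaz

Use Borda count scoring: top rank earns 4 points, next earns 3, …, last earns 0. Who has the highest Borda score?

Borda scores:
  Khan: 4·3 + 3·0 + 10·4 + 7·1 + 12·2 = 83
  Diaz: 4·0 + 3·4 + 10·1 + 7·2 + 12·0 = 36
  Fong: 4·1 + 3·1 + 10·0 + 7·4 + 12·3 = 71
  Ito: 4·4 + 3·3 + 10·3 + 7·3 + 12·1 = 88
  Erikson: 4·2 + 3·2 + 10·2 + 7·0 + 12·4 = 82
Ito has the highest total.

Ito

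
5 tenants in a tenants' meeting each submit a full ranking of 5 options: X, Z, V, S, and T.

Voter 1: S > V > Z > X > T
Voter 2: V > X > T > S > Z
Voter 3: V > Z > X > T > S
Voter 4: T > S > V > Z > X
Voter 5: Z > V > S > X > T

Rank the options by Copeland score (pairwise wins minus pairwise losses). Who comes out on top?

V

Pairwise results:
  X vs Z: Z wins 4–1.
  X vs V: V wins 5–0.
  X vs S: S wins 3–2.
  X vs T: X wins 4–1.
  Z vs V: V wins 4–1.
  Z vs S: S wins 3–2.
  Z vs T: Z wins 3–2.
  V vs S: V wins 3–2.
  V vs T: V wins 4–1.
  S vs T: T wins 3–2.
Copeland scores (wins − losses):
  X: 1 − 3 = -2
  Z: 2 − 2 = 0
  V: 4 − 0 = 4
  S: 2 − 2 = 0
  T: 1 − 3 = -2
V has the best Copeland score.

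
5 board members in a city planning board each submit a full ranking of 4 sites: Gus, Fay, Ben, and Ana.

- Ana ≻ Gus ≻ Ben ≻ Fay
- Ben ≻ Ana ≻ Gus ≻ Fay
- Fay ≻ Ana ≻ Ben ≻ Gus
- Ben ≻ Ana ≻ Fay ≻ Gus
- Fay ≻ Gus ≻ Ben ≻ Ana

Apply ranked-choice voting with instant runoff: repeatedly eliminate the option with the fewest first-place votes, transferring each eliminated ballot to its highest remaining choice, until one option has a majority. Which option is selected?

Round 1: Fay 2, Ben 2, Ana 1, Gus 0. Gus has the fewest and is eliminated.
Round 2: Fay 2, Ben 2, Ana 1. Ana has the fewest and is eliminated.
Round 3: Ben 3, Fay 2. Ben has a majority.

Ben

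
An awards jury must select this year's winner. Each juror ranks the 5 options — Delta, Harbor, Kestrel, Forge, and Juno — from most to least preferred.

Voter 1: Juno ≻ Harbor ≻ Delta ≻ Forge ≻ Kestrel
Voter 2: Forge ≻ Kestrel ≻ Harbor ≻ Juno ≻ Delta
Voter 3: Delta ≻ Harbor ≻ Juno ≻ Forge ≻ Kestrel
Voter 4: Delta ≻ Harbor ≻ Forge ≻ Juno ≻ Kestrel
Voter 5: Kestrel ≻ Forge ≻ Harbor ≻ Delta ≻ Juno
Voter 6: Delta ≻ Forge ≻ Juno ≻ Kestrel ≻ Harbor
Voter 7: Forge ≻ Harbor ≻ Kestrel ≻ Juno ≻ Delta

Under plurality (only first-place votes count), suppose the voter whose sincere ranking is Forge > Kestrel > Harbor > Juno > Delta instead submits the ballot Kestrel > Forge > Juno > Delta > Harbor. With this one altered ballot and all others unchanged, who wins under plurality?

Delta

First-place totals with the altered ballot: Delta 3, Harbor 0, Kestrel 2, Forge 1, Juno 1.
The winner is unchanged: still Delta.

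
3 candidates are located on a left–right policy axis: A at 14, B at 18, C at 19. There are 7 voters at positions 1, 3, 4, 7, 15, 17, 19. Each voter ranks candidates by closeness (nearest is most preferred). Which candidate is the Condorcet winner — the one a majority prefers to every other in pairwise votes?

A

With single-peaked preferences on a line, the Condorcet winner is the candidate closest to the median voter.
The median voter (position 7) is closest to A at 14.
Check: A vs C — voters closer to A: 5 of 7.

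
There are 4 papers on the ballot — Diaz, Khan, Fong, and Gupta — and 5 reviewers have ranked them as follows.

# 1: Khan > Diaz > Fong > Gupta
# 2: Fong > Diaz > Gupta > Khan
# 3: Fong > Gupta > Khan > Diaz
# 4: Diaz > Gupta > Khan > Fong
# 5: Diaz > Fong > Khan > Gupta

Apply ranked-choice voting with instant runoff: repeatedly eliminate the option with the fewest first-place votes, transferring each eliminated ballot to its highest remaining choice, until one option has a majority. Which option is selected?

Diaz

Round 1: Diaz 2, Fong 2, Khan 1, Gupta 0. Gupta has the fewest and is eliminated.
Round 2: Diaz 2, Fong 2, Khan 1. Khan has the fewest and is eliminated.
Round 3: Diaz 3, Fong 2. Diaz has a majority.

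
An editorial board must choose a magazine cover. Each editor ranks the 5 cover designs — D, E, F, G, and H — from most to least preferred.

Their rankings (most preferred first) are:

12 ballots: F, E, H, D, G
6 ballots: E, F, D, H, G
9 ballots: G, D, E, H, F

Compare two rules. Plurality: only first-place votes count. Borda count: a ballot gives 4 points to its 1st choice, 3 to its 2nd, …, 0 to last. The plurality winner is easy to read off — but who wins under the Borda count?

E

Plurality first-place counts: D 0, E 6, F 12, G 9, H 0 → F.
Borda totals: D 51, E 78, F 66, G 36, H 39 → E.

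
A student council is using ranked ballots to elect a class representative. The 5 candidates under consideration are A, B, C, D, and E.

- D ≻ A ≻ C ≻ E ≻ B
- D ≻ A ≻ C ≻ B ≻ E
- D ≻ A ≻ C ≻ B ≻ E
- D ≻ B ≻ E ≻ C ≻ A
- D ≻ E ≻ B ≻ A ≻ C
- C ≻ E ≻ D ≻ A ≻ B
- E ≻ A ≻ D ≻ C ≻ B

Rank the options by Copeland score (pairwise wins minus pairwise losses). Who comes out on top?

Pairwise results:
  A vs B: A wins 5–2.
  A vs C: A wins 5–2.
  A vs D: D wins 6–1.
  A vs E: E wins 4–3.
  B vs C: C wins 5–2.
  B vs D: D wins 7–0.
  B vs E: E wins 4–3.
  C vs D: D wins 6–1.
  C vs E: C wins 4–3.
  D vs E: D wins 5–2.
Copeland scores (wins − losses):
  A: 2 − 2 = 0
  B: 0 − 4 = -4
  C: 2 − 2 = 0
  D: 4 − 0 = 4
  E: 2 − 2 = 0
D has the best Copeland score.

D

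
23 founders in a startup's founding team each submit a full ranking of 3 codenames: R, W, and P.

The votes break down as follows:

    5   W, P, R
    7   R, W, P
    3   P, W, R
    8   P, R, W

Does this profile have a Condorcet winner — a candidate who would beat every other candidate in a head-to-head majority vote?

Head-to-head results (23 voters total):
R vs W: R wins 15–8.
R vs P: P wins 16–7.
W vs P: W wins 12–11.
No candidate beats all others: R beats W beats P beats R, a majority cycle.

No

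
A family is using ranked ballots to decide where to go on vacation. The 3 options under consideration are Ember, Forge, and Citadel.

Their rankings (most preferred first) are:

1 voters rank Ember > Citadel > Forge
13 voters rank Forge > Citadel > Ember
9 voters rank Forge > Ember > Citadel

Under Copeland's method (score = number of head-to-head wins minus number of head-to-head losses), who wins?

Forge

Pairwise results:
  Ember vs Forge: Forge wins 22–1.
  Ember vs Citadel: Citadel wins 13–10.
  Forge vs Citadel: Forge wins 22–1.
Copeland scores (wins − losses):
  Ember: 0 − 2 = -2
  Forge: 2 − 0 = 2
  Citadel: 1 − 1 = 0
Forge has the best Copeland score.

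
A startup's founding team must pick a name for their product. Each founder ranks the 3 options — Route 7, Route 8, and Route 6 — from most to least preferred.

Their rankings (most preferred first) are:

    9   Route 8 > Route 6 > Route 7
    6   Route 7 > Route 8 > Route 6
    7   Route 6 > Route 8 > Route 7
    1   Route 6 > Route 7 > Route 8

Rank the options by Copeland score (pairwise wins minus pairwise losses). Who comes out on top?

Pairwise results:
  Route 7 vs Route 8: Route 8 wins 16–7.
  Route 7 vs Route 6: Route 6 wins 17–6.
  Route 8 vs Route 6: Route 8 wins 15–8.
Copeland scores (wins − losses):
  Route 7: 0 − 2 = -2
  Route 8: 2 − 0 = 2
  Route 6: 1 − 1 = 0
Route 8 has the best Copeland score.

Route 8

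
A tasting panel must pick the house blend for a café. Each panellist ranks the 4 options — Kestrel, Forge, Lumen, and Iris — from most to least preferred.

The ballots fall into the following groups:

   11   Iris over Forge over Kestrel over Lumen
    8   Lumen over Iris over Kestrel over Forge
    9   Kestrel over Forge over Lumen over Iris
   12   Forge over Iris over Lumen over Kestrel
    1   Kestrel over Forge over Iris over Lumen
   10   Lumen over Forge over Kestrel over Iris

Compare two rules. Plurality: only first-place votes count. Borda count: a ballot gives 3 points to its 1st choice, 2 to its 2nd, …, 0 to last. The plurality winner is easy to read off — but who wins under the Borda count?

Forge

Plurality first-place counts: Kestrel 10, Forge 12, Lumen 18, Iris 11 → Lumen.
Borda totals: Kestrel 59, Forge 98, Lumen 75, Iris 74 → Forge.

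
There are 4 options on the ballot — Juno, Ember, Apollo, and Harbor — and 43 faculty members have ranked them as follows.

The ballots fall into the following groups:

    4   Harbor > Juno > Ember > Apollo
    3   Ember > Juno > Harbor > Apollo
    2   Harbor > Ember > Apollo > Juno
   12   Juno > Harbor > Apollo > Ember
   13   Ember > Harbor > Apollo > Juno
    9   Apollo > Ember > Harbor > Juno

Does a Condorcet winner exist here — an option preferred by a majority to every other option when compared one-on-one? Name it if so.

Head-to-head results (43 voters total):
Juno vs Ember: Ember wins 27–16.
Juno vs Apollo: Apollo wins 24–19.
Juno vs Harbor: Harbor wins 28–15.
Ember vs Apollo: Ember wins 22–21.
Ember vs Harbor: Ember wins 25–18.
Apollo vs Harbor: Harbor wins 34–9.
Ember beats each rival — Juno (27–16), Apollo (22–21), Harbor (25–18) — so Ember is the Condorcet winner.

Ember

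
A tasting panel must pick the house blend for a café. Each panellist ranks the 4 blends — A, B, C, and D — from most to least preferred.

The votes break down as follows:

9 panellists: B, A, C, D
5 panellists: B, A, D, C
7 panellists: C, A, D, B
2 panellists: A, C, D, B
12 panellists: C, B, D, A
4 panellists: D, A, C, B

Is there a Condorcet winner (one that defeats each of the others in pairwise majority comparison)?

Head-to-head results (39 voters total):
A vs B: B wins 26–13.
A vs C: A wins 20–19.
A vs D: A wins 23–16.
B vs C: C wins 25–14.
B vs D: B wins 26–13.
C vs D: C wins 30–9.
No candidate beats all others: A beats C beats B beats A, a majority cycle.

No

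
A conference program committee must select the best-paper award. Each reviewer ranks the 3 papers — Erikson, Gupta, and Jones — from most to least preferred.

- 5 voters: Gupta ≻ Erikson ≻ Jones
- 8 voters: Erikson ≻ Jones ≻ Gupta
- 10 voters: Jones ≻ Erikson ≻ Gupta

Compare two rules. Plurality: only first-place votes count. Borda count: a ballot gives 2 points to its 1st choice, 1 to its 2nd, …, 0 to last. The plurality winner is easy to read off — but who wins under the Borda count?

Erikson

Plurality first-place counts: Erikson 8, Gupta 5, Jones 10 → Jones.
Borda totals: Erikson 31, Gupta 10, Jones 28 → Erikson.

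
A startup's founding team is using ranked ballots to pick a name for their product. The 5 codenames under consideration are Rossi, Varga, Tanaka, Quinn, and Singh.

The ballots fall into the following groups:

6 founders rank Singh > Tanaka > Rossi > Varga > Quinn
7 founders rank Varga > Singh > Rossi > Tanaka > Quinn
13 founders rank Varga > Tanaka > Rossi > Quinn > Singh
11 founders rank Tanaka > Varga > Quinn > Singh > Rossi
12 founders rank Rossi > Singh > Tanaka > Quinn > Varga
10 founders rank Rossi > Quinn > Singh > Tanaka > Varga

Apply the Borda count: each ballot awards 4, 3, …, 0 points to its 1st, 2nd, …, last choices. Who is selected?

Borda scores:
  Rossi: 6·2 + 7·2 + 13·2 + 11·0 + 12·4 + 10·4 = 140
  Varga: 6·1 + 7·4 + 13·4 + 11·3 + 12·0 + 10·0 = 119
  Tanaka: 6·3 + 7·1 + 13·3 + 11·4 + 12·2 + 10·1 = 142
  Quinn: 6·0 + 7·0 + 13·1 + 11·2 + 12·1 + 10·3 = 77
  Singh: 6·4 + 7·3 + 13·0 + 11·1 + 12·3 + 10·2 = 112
Tanaka has the highest total.

Tanaka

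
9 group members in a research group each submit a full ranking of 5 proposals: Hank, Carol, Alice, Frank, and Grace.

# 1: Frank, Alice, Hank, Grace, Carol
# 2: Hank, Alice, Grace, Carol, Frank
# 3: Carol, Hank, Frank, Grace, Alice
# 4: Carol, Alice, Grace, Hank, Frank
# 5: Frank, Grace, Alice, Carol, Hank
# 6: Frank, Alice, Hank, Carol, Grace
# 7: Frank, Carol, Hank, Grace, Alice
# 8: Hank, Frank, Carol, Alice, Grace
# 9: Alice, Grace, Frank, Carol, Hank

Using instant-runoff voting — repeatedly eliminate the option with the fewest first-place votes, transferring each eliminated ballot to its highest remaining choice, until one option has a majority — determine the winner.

Round 1: Frank 4, Hank 2, Carol 2, Alice 1, Grace 0. Grace has the fewest and is eliminated.
Round 2: Frank 4, Hank 2, Carol 2, Alice 1. Alice has the fewest and is eliminated.
Round 3: Frank 5, Hank 2, Carol 2. Frank has a majority.

Frank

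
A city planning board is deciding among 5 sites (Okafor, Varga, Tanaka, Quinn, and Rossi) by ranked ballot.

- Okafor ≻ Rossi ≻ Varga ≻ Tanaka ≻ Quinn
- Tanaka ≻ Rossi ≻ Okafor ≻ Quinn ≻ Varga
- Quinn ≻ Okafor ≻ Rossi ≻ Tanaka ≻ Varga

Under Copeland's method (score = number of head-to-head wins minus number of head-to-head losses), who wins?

Okafor

Pairwise results:
  Okafor vs Varga: Okafor wins 3–0.
  Okafor vs Tanaka: Okafor wins 2–1.
  Okafor vs Quinn: Okafor wins 2–1.
  Okafor vs Rossi: Okafor wins 2–1.
  Varga vs Tanaka: Tanaka wins 2–1.
  Varga vs Quinn: Quinn wins 2–1.
  Varga vs Rossi: Rossi wins 3–0.
  Tanaka vs Quinn: Tanaka wins 2–1.
  Tanaka vs Rossi: Rossi wins 2–1.
  Quinn vs Rossi: Rossi wins 2–1.
Copeland scores (wins − losses):
  Okafor: 4 − 0 = 4
  Varga: 0 − 4 = -4
  Tanaka: 2 − 2 = 0
  Quinn: 1 − 3 = -2
  Rossi: 3 − 1 = 2
Okafor has the best Copeland score.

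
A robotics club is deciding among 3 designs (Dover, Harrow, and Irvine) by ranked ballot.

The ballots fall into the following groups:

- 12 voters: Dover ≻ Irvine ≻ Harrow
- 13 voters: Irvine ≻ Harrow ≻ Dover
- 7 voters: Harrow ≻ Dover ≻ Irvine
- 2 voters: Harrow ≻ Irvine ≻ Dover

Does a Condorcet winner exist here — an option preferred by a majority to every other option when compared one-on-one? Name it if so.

There is no Condorcet winner

Head-to-head results (34 voters total):
Dover vs Harrow: Harrow wins 22–12.
Dover vs Irvine: Dover wins 19–15.
Harrow vs Irvine: Irvine wins 25–9.
No candidate beats all others: Dover beats Irvine beats Harrow beats Dover, a majority cycle.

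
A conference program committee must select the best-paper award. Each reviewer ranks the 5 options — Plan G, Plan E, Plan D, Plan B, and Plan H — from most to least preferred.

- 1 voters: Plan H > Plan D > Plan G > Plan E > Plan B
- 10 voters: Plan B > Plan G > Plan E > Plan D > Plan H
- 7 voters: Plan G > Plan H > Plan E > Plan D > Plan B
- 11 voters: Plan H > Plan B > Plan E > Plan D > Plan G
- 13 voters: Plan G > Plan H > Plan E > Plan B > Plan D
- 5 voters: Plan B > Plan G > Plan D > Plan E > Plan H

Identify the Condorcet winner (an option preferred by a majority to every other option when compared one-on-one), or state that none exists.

No Condorcet winner

Head-to-head results (47 voters total):
Plan G vs Plan E: Plan G wins 36–11.
Plan G vs Plan D: Plan G wins 35–12.
Plan G vs Plan B: Plan B wins 26–21.
Plan G vs Plan H: Plan G wins 35–12.
Plan E vs Plan D: Plan E wins 41–6.
Plan E vs Plan B: Plan B wins 26–21.
Plan E vs Plan H: Plan H wins 32–15.
Plan D vs Plan B: Plan B wins 39–8.
Plan D vs Plan H: Plan H wins 32–15.
Plan B vs Plan H: Plan H wins 32–15.
No candidate beats all others: Plan G beats Plan H beats Plan B beats Plan G, a majority cycle.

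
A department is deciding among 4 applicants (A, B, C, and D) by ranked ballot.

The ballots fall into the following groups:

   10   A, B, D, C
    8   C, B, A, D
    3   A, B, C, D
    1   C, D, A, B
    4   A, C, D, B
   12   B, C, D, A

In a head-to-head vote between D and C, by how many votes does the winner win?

Ballots ranking D above C: 10.
Ballots ranking C above D: 8+3+1+4+12 = 28.
C wins 28–10, a margin of 18.

18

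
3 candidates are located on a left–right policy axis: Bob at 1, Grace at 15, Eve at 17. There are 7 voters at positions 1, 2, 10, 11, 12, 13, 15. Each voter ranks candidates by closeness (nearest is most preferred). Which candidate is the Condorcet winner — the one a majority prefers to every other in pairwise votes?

With single-peaked preferences on a line, the Condorcet winner is the candidate closest to the median voter.
The median voter (position 11) is closest to Grace at 15.
Check: Grace vs Bob — voters closer to Grace: 5 of 7.

Grace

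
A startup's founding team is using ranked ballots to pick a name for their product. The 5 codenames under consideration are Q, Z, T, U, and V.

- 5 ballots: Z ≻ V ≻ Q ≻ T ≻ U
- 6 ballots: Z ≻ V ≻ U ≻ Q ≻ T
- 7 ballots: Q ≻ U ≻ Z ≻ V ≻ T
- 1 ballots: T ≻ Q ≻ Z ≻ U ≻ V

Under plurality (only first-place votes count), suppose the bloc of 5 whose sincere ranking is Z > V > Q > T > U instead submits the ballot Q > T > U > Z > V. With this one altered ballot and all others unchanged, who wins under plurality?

Q

First-place totals with the altered ballot: Q 12, Z 6, T 1, U 0, V 0.
The switch changes the winner from Z to Q.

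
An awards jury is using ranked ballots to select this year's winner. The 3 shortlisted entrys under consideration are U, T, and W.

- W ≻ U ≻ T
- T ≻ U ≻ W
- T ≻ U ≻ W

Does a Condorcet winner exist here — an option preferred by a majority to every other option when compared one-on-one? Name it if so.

Head-to-head results (3 voters total):
U vs T: T wins 2–1.
U vs W: U wins 2–1.
T vs W: T wins 2–1.
T beats each rival — U (2–1), W (2–1) — so T is the Condorcet winner.

T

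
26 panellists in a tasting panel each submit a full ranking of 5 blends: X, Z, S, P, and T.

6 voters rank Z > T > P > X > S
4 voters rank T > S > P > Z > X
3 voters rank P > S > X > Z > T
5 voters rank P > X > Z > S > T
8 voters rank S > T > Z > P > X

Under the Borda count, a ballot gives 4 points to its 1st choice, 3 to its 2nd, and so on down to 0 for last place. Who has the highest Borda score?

P

Borda scores:
  X: 6·1 + 4·0 + 3·2 + 5·3 + 8·0 = 27
  Z: 6·4 + 4·1 + 3·1 + 5·2 + 8·2 = 57
  S: 6·0 + 4·3 + 3·3 + 5·1 + 8·4 = 58
  P: 6·2 + 4·2 + 3·4 + 5·4 + 8·1 = 60
  T: 6·3 + 4·4 + 3·0 + 5·0 + 8·3 = 58
P has the highest total.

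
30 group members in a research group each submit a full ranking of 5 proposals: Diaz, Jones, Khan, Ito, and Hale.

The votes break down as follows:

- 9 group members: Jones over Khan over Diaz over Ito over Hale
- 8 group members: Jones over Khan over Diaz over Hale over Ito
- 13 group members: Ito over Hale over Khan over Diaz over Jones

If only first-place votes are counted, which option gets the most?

First-place vote totals:
  Diaz: 0
  Jones: 17
  Khan: 0
  Ito: 13
  Hale: 0
Jones has the most first-place votes.

Jones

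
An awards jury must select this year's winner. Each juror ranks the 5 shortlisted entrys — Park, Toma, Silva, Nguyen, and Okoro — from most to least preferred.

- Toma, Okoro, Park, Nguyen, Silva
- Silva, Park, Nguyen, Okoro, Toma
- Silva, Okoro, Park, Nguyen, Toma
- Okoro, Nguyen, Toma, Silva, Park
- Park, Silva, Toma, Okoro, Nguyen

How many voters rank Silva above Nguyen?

Ballots ranking Silva above Nguyen: 3.
Ballots ranking Nguyen above Silva: 2.
So 3 of 5 voters prefer Silva to Nguyen.

3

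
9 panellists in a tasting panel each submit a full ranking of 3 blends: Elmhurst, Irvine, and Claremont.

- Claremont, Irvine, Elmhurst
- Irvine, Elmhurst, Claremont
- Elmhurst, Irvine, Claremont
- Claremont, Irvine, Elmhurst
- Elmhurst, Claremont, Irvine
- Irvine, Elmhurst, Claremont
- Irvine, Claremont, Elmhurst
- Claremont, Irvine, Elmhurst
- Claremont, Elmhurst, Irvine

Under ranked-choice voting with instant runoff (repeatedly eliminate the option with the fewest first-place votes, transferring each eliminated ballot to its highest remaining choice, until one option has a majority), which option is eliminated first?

Elmhurst

Round 1: Claremont 4, Irvine 3, Elmhurst 2. Elmhurst has the fewest and is eliminated.
Round 2: Claremont 5, Irvine 4. Claremont has a majority.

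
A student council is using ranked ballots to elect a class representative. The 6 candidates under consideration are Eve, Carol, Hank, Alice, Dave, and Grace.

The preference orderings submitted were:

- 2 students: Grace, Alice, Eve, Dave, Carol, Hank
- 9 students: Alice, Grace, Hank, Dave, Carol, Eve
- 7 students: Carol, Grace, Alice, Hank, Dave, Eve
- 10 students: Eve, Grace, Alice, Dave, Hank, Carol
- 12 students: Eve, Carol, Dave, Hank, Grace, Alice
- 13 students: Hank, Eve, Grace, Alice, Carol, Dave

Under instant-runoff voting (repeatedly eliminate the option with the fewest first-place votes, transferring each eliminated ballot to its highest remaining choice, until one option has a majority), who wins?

Round 1: Eve 22, Hank 13, Alice 9, Carol 7, Grace 2, Dave 0. Dave has the fewest and is eliminated.
Round 2: Eve 22, Hank 13, Alice 9, Carol 7, Grace 2. Grace has the fewest and is eliminated.
Round 3: Eve 22, Hank 13, Alice 11, Carol 7. Carol has the fewest and is eliminated.
Round 4: Eve 22, Alice 18, Hank 13. Hank has the fewest and is eliminated.
Round 5: Eve 35, Alice 18. Eve has a majority.

Eve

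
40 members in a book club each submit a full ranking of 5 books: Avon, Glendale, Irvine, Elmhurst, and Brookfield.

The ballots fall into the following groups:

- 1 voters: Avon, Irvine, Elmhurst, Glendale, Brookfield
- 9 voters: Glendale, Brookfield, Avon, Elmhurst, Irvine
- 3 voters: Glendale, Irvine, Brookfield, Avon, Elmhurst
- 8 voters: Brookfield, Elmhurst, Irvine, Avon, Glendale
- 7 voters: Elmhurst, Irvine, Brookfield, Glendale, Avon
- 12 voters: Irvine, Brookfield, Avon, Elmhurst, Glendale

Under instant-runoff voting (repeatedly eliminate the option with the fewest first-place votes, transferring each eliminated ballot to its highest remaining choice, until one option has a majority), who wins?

Round 1: Glendale 12, Irvine 12, Brookfield 8, Elmhurst 7, Avon 1. Avon has the fewest and is eliminated.
Round 2: Irvine 13, Glendale 12, Brookfield 8, Elmhurst 7. Elmhurst has the fewest and is eliminated.
Round 3: Irvine 20, Glendale 12, Brookfield 8. Brookfield has the fewest and is eliminated.
Round 4: Irvine 28, Glendale 12. Irvine has a majority.

Irvine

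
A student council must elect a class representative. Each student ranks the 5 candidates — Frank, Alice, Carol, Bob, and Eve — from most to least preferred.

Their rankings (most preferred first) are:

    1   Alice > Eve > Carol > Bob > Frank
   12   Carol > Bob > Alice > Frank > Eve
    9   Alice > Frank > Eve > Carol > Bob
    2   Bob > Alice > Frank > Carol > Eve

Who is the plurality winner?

Carol

First-place vote totals:
  Frank: 0
  Alice: 10
  Carol: 12
  Bob: 2
  Eve: 0
Carol has the most first-place votes.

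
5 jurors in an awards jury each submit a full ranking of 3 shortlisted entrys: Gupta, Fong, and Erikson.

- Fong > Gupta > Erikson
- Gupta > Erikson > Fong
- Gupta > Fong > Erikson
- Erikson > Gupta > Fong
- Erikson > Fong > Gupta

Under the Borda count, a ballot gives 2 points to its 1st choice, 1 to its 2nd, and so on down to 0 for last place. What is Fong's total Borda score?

4

Borda scores:
  Gupta: 1 + 2 + 2 + 1 + 0 = 6
  Fong: 2 + 0 + 1 + 0 + 1 = 4
  Erikson: 0 + 1 + 0 + 2 + 2 = 5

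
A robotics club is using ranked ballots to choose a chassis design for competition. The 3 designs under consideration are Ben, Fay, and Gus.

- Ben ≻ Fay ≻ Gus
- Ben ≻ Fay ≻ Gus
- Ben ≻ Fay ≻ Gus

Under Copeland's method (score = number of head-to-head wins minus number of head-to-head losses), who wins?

Pairwise results:
  Ben vs Fay: Ben wins 3–0.
  Ben vs Gus: Ben wins 3–0.
  Fay vs Gus: Fay wins 3–0.
Copeland scores (wins − losses):
  Ben: 2 − 0 = 2
  Fay: 1 − 1 = 0
  Gus: 0 − 2 = -2
Ben has the best Copeland score.

Ben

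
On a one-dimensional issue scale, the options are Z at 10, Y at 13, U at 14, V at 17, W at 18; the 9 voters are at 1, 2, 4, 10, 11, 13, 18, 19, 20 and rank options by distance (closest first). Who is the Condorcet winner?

With single-peaked preferences on a line, the Condorcet winner is the candidate closest to the median voter.
The median voter (position 11) is closest to Z at 10.
Check: Z vs Y — voters closer to Z: 5 of 9.

Z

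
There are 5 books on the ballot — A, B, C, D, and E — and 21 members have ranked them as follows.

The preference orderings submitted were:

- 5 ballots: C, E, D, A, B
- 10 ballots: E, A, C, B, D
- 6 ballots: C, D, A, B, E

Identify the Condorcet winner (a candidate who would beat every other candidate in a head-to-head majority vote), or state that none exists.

C

Head-to-head results (21 voters total):
A vs B: A wins 21–0.
A vs C: C wins 11–10.
A vs D: D wins 11–10.
A vs E: E wins 15–6.
B vs C: C wins 21–0.
B vs D: D wins 11–10.
B vs E: E wins 15–6.
C vs D: C wins 21–0.
C vs E: C wins 11–10.
D vs E: E wins 15–6.
C beats each rival — A (11–10), B (21–0), D (21–0), E (11–10) — so C is the Condorcet winner.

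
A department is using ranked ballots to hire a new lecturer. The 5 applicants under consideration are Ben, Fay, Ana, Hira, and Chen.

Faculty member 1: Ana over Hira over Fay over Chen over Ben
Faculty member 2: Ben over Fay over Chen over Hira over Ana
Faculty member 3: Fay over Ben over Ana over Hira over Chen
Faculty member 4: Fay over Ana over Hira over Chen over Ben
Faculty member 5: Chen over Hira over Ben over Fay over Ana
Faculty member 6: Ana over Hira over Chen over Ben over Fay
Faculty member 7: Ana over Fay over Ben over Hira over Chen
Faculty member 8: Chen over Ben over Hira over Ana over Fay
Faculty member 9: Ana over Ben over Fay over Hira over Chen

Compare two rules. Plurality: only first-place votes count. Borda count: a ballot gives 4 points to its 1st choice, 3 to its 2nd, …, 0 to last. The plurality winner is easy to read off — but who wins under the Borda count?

Ana

Plurality first-place counts: Ben 1, Fay 2, Ana 4, Hira 0, Chen 2 → Ana.
Borda totals: Ben 18, Fay 19, Ana 22, Hira 17, Chen 14 → Ana.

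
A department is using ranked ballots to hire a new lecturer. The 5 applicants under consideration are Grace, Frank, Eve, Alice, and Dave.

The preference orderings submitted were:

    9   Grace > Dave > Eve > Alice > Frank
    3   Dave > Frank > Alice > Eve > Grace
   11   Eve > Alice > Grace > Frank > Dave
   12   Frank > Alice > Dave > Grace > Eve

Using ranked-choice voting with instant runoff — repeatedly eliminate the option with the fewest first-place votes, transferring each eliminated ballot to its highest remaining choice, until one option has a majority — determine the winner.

Round 1: Frank 12, Eve 11, Grace 9, Dave 3, Alice 0. Alice has the fewest and is eliminated.
Round 2: Frank 12, Eve 11, Grace 9, Dave 3. Dave has the fewest and is eliminated.
Round 3: Frank 15, Eve 11, Grace 9. Grace has the fewest and is eliminated.
Round 4: Eve 20, Frank 15. Eve has a majority.

Eve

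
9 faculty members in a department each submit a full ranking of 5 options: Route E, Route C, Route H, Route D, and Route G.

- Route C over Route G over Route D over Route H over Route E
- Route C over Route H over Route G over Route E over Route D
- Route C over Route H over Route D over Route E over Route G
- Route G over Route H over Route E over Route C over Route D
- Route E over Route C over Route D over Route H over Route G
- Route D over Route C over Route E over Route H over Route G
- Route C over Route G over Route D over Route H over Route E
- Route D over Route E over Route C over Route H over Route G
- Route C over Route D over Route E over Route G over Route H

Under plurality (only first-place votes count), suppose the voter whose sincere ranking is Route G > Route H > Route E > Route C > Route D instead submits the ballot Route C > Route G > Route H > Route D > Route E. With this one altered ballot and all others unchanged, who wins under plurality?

Route C

First-place totals with the altered ballot: Route E 1, Route C 6, Route H 0, Route D 2, Route G 0.
The winner is unchanged: still Route C.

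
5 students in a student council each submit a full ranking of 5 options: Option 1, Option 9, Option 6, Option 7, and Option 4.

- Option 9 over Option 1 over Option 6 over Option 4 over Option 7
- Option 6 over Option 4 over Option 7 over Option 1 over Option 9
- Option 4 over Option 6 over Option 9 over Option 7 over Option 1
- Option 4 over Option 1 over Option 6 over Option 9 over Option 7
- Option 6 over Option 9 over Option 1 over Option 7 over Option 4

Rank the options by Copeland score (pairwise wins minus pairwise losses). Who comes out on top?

Option 6

Pairwise results:
  Option 1 vs Option 9: Option 9 wins 3–2.
  Option 1 vs Option 6: Option 6 wins 3–2.
  Option 1 vs Option 7: Option 1 wins 3–2.
  Option 1 vs Option 4: Option 4 wins 3–2.
  Option 9 vs Option 6: Option 6 wins 4–1.
  Option 9 vs Option 7: Option 9 wins 4–1.
  Option 9 vs Option 4: Option 4 wins 3–2.
  Option 6 vs Option 7: Option 6 wins 5–0.
  Option 6 vs Option 4: Option 6 wins 3–2.
  Option 7 vs Option 4: Option 4 wins 4–1.
Copeland scores (wins − losses):
  Option 1: 1 − 3 = -2
  Option 9: 2 − 2 = 0
  Option 6: 4 − 0 = 4
  Option 7: 0 − 4 = -4
  Option 4: 3 − 1 = 2
Option 6 has the best Copeland score.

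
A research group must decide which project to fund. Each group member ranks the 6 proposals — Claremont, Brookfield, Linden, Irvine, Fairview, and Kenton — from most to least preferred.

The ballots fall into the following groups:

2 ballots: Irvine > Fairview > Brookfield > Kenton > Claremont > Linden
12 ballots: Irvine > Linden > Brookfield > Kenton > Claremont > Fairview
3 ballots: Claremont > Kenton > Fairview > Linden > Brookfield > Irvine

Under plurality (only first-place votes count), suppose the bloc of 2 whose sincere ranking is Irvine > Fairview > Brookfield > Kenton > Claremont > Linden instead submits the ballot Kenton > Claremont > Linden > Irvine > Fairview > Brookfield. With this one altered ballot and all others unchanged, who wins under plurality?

Irvine

First-place totals with the altered ballot: Claremont 3, Brookfield 0, Linden 0, Irvine 12, Fairview 0, Kenton 2.
The winner is unchanged: still Irvine.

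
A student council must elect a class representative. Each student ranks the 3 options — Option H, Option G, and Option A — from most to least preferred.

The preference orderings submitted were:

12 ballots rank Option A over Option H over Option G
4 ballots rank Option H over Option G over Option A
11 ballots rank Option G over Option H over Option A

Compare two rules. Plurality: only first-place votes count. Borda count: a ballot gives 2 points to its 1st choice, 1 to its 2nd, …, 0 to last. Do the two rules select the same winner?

No

Plurality first-place counts: Option H 4, Option G 11, Option A 12 → Option A.
Borda totals: Option H 31, Option G 26, Option A 24 → Option H.
The two rules disagree: plurality picks Option A, Borda picks Option H.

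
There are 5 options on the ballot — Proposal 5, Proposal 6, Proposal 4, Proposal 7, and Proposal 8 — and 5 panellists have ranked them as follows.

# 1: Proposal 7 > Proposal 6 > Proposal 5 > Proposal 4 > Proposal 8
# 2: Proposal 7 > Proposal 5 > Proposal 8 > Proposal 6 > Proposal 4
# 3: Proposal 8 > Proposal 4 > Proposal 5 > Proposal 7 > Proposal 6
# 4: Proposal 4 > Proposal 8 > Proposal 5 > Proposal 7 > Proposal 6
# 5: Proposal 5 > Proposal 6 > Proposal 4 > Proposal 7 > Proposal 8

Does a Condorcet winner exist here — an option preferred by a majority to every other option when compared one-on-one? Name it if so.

Head-to-head results (5 voters total):
Proposal 5 vs Proposal 6: Proposal 5 wins 4–1.
Proposal 5 vs Proposal 4: Proposal 5 wins 3–2.
Proposal 5 vs Proposal 7: Proposal 5 wins 3–2.
Proposal 5 vs Proposal 8: Proposal 5 wins 3–2.
Proposal 6 vs Proposal 4: Proposal 6 wins 3–2.
Proposal 6 vs Proposal 7: Proposal 7 wins 4–1.
Proposal 6 vs Proposal 8: Proposal 8 wins 3–2.
Proposal 4 vs Proposal 7: Proposal 4 wins 3–2.
Proposal 4 vs Proposal 8: Proposal 4 wins 3–2.
Proposal 7 vs Proposal 8: Proposal 7 wins 3–2.
Proposal 5 beats each rival — Proposal 6 (4–1), Proposal 4 (3–2), Proposal 7 (3–2), Proposal 8 (3–2) — so Proposal 5 is the Condorcet winner.

Proposal 5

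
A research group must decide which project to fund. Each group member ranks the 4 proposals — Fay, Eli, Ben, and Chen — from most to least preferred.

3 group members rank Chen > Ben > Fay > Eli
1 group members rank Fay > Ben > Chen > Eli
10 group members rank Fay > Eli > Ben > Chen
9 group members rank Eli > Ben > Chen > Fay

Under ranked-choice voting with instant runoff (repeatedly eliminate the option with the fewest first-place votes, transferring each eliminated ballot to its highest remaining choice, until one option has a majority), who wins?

Round 1: Fay 11, Eli 9, Chen 3, Ben 0. Ben has the fewest and is eliminated.
Round 2: Fay 11, Eli 9, Chen 3. Chen has the fewest and is eliminated.
Round 3: Fay 14, Eli 9. Fay has a majority.

Fay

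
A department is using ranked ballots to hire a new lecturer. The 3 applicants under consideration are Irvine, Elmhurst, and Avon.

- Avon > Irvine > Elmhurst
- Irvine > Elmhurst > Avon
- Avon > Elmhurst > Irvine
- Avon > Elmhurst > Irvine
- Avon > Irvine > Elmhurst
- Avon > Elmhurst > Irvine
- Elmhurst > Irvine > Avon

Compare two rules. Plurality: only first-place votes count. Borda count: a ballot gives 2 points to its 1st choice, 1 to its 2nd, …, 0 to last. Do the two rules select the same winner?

Yes

Plurality first-place counts: Irvine 1, Elmhurst 1, Avon 5 → Avon.
Borda totals: Irvine 5, Elmhurst 6, Avon 10 → Avon.
The two rules agree on Avon.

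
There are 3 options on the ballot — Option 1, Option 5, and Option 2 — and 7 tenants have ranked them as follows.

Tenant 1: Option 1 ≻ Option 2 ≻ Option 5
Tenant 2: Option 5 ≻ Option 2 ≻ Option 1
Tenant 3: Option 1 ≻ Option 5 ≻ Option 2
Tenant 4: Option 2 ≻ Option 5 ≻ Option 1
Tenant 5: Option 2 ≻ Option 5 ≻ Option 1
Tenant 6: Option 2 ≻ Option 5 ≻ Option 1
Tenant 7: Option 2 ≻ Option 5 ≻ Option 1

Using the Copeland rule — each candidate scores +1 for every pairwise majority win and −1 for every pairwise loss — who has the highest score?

Pairwise results:
  Option 1 vs Option 5: Option 5 wins 5–2.
  Option 1 vs Option 2: Option 2 wins 5–2.
  Option 5 vs Option 2: Option 2 wins 5–2.
Copeland scores (wins − losses):
  Option 1: 0 − 2 = -2
  Option 5: 1 − 1 = 0
  Option 2: 2 − 0 = 2
Option 2 has the best Copeland score.

Option 2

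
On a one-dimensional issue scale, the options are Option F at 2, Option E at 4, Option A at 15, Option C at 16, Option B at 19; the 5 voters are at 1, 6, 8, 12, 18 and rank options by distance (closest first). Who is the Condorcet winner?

Option E

With single-peaked preferences on a line, the Condorcet winner is the candidate closest to the median voter.
The median voter (position 8) is closest to Option E at 4.
Check: Option E vs Option B — voters closer to Option E: 3 of 5.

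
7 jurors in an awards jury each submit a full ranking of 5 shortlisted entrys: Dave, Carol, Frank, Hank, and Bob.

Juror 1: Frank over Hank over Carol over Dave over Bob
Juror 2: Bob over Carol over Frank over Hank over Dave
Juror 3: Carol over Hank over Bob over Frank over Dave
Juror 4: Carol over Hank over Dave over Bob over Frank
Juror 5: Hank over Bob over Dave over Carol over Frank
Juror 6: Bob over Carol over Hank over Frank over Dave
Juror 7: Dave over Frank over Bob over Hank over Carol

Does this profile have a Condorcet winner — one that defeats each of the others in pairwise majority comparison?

No

Head-to-head results (7 voters total):
Dave vs Carol: Carol wins 5–2.
Dave vs Frank: Frank wins 4–3.
Dave vs Hank: Hank wins 6–1.
Dave vs Bob: Bob wins 4–3.
Carol vs Frank: Carol wins 5–2.
Carol vs Hank: Carol wins 4–3.
Carol vs Bob: Bob wins 4–3.
Frank vs Hank: Hank wins 4–3.
Frank vs Bob: Bob wins 5–2.
Hank vs Bob: Hank wins 4–3.
No candidate beats all others: Carol beats Hank beats Bob beats Carol, a majority cycle.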